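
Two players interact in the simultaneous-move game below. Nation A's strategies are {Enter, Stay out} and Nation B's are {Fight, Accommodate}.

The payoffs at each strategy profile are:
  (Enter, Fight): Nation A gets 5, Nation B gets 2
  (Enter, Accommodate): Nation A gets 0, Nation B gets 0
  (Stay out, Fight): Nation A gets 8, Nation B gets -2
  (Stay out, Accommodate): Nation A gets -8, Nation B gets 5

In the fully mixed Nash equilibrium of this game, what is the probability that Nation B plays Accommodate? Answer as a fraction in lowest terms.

3/11

Let c be the probability that Nation B plays Fight. In a completely mixed equilibrium, Nation A must be indifferent between Enter and Stay out.
Nation A's expected payoff from Enter is 5c; from Stay out it is 8c − 8(1−c).
Setting these equal: 5c = 16c − 8, so c = 8/11.
Therefore Nation B plays Accommodate with probability 1 − 8/11 = 3/11.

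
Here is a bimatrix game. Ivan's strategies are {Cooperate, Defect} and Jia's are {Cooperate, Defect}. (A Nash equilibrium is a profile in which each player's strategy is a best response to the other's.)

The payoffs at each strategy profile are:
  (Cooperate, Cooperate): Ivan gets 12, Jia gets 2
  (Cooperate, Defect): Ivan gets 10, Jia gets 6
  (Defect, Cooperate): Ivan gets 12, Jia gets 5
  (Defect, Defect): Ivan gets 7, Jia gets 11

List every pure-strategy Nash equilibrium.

(Cooperate, Defect)

(Cooperate, Cooperate): Jia prefers Defect (6 > 2) — not an equilibrium.
(Cooperate, Defect): Ivan gets 10 ≥ 7 from Defect, and Jia gets 6 ≥ 2 from Cooperate — Nash equilibrium.
(Defect, Cooperate): Jia prefers Defect (11 > 5) — not an equilibrium.
(Defect, Defect): Ivan prefers Cooperate (10 > 7) — not an equilibrium.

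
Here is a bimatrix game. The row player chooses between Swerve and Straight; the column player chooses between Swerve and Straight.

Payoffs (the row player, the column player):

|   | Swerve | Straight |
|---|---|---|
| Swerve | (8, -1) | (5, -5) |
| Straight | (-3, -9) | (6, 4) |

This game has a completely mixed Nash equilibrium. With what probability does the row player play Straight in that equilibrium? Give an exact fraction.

4/17

Let x be the probability that the row player plays Swerve. In a completely mixed equilibrium, the column player must be indifferent between Swerve and Straight.
The column player's expected payoff from Swerve is −x − 9(1−x); from Straight it is −5x + 4(1−x).
Setting these equal: 8x − 9 = −9x + 4, so x = 13/17.
Therefore the row player plays Straight with probability 1 − 13/17 = 4/17.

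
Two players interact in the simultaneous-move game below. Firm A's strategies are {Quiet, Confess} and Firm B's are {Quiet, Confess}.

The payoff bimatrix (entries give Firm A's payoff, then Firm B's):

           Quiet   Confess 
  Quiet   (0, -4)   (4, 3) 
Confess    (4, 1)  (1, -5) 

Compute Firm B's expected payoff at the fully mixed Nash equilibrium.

First find x, the probability Firm A plays Quiet, from Firm B's indifference between Quiet and Confess: −4x + (1−x) = 3x − 5(1−x), giving x = 6/13.
Since Firm B is indifferent in equilibrium, Firm B's expected payoff equals the payoff from either column against (6/13, 7/13). Using Quiet: −4(6/13) + (7/13) = -17/13.

-17/13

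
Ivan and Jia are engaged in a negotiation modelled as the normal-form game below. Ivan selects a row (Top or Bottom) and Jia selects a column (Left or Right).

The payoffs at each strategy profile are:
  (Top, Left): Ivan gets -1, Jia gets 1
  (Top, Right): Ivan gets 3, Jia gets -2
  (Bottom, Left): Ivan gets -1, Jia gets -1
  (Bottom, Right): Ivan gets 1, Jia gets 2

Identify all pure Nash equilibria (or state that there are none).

(Top, Left)

(Top, Left): Ivan gets -1 ≥ -1 from Bottom, and Jia gets 1 ≥ -2 from Right — Nash equilibrium.
(Top, Right): Jia prefers Left (1 > -2) — not an equilibrium.
(Bottom, Left): Jia prefers Right (2 > -1) — not an equilibrium.
(Bottom, Right): Ivan prefers Top (3 > 1) — not an equilibrium.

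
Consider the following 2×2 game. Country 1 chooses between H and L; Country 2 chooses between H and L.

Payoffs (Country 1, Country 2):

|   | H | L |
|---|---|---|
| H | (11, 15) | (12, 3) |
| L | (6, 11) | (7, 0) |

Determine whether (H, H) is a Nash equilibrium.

At (H, H), Country 1 earns 11; switching to L would give 6, so Country 1 has no profitable deviation.
Country 2 earns 15; switching to L would give 3, so Country 2 has no profitable deviation.
Neither player can gain by a unilateral deviation, so this profile is a Nash equilibrium.

Yes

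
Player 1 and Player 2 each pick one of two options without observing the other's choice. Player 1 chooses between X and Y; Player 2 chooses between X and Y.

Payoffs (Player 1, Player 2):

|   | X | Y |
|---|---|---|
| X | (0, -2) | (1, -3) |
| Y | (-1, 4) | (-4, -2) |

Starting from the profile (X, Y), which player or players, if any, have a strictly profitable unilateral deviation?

Player 1 at (X, Y) earns 1; deviating to Y yields -4 — not better.
Player 2 earns -3; deviating to X yields -2 — a strict improvement.
Only Player 2 has a strictly profitable deviation.

Player 2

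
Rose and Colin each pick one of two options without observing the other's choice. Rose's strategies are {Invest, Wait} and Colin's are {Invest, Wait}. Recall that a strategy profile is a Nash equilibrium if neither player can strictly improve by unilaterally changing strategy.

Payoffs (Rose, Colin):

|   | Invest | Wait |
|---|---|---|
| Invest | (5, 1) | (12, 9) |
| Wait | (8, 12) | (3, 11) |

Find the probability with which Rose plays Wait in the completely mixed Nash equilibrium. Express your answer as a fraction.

8/9

Let x be the probability that Rose plays Invest. In a completely mixed equilibrium, Colin must be indifferent between Invest and Wait.
Colin's expected payoff from Invest is x + 12(1−x); from Wait it is 9x + 11(1−x).
Setting these equal: −11x + 12 = −2x + 11, so x = 1/9.
Therefore Rose plays Wait with probability 1 − 1/9 = 8/9.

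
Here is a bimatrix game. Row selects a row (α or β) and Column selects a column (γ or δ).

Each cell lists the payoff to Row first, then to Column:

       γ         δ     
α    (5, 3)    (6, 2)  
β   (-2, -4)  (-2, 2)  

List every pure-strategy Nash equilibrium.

(α, γ)

(α, γ): Row gets 5 ≥ -2 from β, and Column gets 3 ≥ 2 from δ — Nash equilibrium.
(α, δ): Column prefers γ (3 > 2) — not an equilibrium.
(β, γ): Row prefers α (5 > -2); Column prefers δ (2 > -4) — not an equilibrium.
(β, δ): Row prefers α (6 > -2) — not an equilibrium.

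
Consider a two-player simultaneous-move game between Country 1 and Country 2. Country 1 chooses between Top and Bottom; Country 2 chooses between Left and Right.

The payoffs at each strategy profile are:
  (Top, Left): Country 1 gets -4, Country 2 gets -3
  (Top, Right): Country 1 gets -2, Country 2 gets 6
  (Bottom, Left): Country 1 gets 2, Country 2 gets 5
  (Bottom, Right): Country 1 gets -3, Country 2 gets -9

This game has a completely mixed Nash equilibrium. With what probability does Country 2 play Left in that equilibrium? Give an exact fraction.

1/7

Let q be the probability that Country 2 plays Left. In a completely mixed equilibrium, Country 1 must be indifferent between Top and Bottom.
Country 1's expected payoff from Top is −4q − 2(1−q); from Bottom it is 2q − 3(1−q).
Setting these equal: −2q − 2 = 5q − 3, so q = 1/7.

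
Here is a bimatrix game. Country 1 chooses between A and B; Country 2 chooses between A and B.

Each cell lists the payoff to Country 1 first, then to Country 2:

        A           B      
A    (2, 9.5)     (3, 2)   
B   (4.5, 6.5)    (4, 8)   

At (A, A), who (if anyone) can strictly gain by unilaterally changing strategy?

Country 1

Country 1 at (A, A) earns 2; deviating to B yields 4.5 — a strict improvement.
Country 2 earns 9.5; deviating to B yields 2 — not better.
Only Country 1 has a strictly profitable deviation.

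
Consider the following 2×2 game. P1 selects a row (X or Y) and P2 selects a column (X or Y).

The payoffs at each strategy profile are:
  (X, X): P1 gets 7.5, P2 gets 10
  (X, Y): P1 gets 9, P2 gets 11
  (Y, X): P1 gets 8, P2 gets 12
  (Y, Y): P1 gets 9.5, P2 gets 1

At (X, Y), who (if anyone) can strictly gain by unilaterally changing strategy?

P1 at (X, Y) earns 9; deviating to Y yields 9.5 — a strict improvement.
P2 earns 11; deviating to X yields 10 — not better.
Only P1 has a strictly profitable deviation.

P1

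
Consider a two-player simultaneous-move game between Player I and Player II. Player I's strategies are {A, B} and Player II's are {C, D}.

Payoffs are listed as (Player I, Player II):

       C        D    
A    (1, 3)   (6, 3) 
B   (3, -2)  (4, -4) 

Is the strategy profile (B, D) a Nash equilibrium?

At (B, D), Player I earns 4; switching to A would give 6, so Player I would deviate.
Player II earns -4; switching to C would give -2, so Player II would deviate.
Since at least one player can profitably deviate, this is not a Nash equilibrium.

No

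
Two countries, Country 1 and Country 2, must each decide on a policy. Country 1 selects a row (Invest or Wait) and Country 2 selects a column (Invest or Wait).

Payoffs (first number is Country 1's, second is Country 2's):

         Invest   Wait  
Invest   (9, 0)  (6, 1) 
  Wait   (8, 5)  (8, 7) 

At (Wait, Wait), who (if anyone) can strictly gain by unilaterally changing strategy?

Neither

Country 1 at (Wait, Wait) earns 8; deviating to Invest yields 6 — not better.
Country 2 earns 7; deviating to Invest yields 5 — not better.
Neither player can strictly improve; the profile is a Nash equilibrium.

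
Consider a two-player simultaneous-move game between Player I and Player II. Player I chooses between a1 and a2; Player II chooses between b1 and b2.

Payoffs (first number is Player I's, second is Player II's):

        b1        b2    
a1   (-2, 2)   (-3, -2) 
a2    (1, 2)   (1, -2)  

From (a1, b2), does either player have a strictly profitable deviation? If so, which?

Player I at (a1, b2) earns -3; deviating to a2 yields 1 — a strict improvement.
Player II earns -2; deviating to b1 yields 2 — a strict improvement.
Both Player I and Player II have strictly profitable deviations.

Both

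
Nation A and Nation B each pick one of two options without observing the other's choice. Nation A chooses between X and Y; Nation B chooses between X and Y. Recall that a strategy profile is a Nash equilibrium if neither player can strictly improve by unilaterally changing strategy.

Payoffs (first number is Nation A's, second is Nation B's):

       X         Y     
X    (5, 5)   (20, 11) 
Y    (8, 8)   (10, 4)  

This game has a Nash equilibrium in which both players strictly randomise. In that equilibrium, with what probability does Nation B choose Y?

3/13

Let y be the probability that Nation B plays X. In a completely mixed equilibrium, Nation A must be indifferent between X and Y.
Nation A's expected payoff from X is 5y + 20(1−y); from Y it is 8y + 10(1−y).
Setting these equal: −15y + 20 = −2y + 10, so y = 10/13.
Therefore Nation B plays Y with probability 1 − 10/13 = 3/13.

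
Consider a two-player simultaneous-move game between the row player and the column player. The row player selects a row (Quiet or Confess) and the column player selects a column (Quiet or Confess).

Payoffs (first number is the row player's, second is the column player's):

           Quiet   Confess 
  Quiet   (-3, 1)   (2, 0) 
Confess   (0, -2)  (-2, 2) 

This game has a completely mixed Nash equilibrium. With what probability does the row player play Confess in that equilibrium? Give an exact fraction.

Let x be the probability that the row player plays Quiet. In a completely mixed equilibrium, the column player must be indifferent between Quiet and Confess.
The column player's expected payoff from Quiet is x − 2(1−x); from Confess it is 2(1−x).
Setting these equal: 3x − 2 = −2x + 2, so x = 4/5.
Therefore the row player plays Confess with probability 1 − 4/5 = 1/5.

1/5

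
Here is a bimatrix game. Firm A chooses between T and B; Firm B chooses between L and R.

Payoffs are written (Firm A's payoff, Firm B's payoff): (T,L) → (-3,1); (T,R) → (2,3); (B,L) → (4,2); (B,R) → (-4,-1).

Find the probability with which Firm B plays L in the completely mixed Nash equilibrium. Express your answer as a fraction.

6/13

Let c be the probability that Firm B plays L. In a completely mixed equilibrium, Firm A must be indifferent between T and B.
Firm A's expected payoff from T is −3c + 2(1−c); from B it is 4c − 4(1−c).
Setting these equal: −5c + 2 = 8c − 4, so c = 6/13.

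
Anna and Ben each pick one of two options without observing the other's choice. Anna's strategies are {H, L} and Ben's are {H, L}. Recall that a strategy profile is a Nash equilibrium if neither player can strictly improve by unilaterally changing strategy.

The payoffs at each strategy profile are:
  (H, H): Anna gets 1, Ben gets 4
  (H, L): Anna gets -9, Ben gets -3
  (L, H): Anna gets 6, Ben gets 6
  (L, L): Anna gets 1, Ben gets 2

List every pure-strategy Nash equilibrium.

(L, H)

(H, H): Anna prefers L (6 > 1) — not an equilibrium.
(H, L): Anna prefers L (1 > -9); Ben prefers H (4 > -3) — not an equilibrium.
(L, H): Anna gets 6 ≥ 1 from H, and Ben gets 6 ≥ 2 from L — Nash equilibrium.
(L, L): Ben prefers H (6 > 2) — not an equilibrium.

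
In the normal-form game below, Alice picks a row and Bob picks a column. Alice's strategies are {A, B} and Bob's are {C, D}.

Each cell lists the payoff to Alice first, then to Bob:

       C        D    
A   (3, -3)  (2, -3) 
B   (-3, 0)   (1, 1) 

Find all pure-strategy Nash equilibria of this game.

(A, C) and (A, D)

(A, C): Alice gets 3 ≥ -3 from B, and Bob gets -3 ≥ -3 from D — Nash equilibrium.
(A, D): Alice gets 2 ≥ 1 from B, and Bob gets -3 ≥ -3 from C — Nash equilibrium.
(B, C): Alice prefers A (3 > -3); Bob prefers D (1 > 0) — not an equilibrium.
(B, D): Alice prefers A (2 > 1) — not an equilibrium.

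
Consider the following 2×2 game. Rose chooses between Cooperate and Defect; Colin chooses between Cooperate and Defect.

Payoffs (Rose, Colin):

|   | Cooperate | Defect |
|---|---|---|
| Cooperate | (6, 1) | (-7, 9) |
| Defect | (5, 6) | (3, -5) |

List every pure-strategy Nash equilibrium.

(Cooperate, Cooperate): Colin prefers Defect (9 > 1) — not an equilibrium.
(Cooperate, Defect): Rose prefers Defect (3 > -7) — not an equilibrium.
(Defect, Cooperate): Rose prefers Cooperate (6 > 5) — not an equilibrium.
(Defect, Defect): Colin prefers Cooperate (6 > -5) — not an equilibrium.

none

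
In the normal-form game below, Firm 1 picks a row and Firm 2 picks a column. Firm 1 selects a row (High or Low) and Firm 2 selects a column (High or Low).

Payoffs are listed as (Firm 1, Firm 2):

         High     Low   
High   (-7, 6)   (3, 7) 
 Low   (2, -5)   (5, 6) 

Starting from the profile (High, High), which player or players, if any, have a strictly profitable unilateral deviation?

Firm 1 at (High, High) earns -7; deviating to Low yields 2 — a strict improvement.
Firm 2 earns 6; deviating to Low yields 7 — a strict improvement.
Both Firm 1 and Firm 2 have strictly profitable deviations.

Both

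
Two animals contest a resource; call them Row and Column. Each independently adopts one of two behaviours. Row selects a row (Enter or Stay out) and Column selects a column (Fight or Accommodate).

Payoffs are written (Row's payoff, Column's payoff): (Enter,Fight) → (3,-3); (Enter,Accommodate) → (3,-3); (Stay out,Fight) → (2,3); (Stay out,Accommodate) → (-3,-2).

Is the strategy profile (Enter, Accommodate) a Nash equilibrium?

Yes

At (Enter, Accommodate), Row earns 3; switching to Stay out would give -3, so Row has no profitable deviation.
Column earns -3; switching to Fight would give -3, so Column has no profitable deviation.
Neither player can gain by a unilateral deviation, so this profile is a Nash equilibrium.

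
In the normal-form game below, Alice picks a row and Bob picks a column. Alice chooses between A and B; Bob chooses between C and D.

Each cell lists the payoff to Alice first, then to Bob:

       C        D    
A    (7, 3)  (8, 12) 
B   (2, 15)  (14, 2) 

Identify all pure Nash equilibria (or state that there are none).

none

(A, C): Bob prefers D (12 > 3) — not an equilibrium.
(A, D): Alice prefers B (14 > 8) — not an equilibrium.
(B, C): Alice prefers A (7 > 2) — not an equilibrium.
(B, D): Bob prefers C (15 > 2) — not an equilibrium.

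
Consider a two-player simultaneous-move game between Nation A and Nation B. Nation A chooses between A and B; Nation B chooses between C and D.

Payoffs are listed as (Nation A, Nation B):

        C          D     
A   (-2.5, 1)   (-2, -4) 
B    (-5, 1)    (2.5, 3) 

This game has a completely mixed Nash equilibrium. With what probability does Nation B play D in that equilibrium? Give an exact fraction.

Let y be the probability that Nation B plays C. In a completely mixed equilibrium, Nation A must be indifferent between A and B.
Nation A's expected payoff from A is −2.5y − 2(1−y); from B it is −5y + 2.5(1−y).
Setting these equal: −0.5y − 2 = −7.5y + 2.5, so y = 9/14.
Therefore Nation B plays D with probability 1 − 9/14 = 5/14.

5/14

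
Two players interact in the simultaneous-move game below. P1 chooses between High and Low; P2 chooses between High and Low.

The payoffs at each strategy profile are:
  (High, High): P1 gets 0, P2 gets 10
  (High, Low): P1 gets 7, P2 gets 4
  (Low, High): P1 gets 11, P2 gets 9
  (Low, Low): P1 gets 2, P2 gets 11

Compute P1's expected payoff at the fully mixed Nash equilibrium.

First find q, the probability P2 plays High, from P1's indifference between High and Low: 7(1−q) = 11q + 2(1−q), giving q = 5/16.
Since P1 is indifferent in equilibrium, P1's expected payoff equals the payoff from either row against (5/16, 11/16). Using High: 7(11/16) = 77/16.

77/16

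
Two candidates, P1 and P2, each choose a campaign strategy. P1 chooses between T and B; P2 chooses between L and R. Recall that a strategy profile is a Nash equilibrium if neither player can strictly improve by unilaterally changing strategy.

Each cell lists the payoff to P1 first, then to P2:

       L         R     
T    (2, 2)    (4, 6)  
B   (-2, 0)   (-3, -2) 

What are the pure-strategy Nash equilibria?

(T, R)

(T, L): P2 prefers R (6 > 2) — not an equilibrium.
(T, R): P1 gets 4 ≥ -3 from B, and P2 gets 6 ≥ 2 from L — Nash equilibrium.
(B, L): P1 prefers T (2 > -2) — not an equilibrium.
(B, R): P1 prefers T (4 > -3); P2 prefers L (0 > -2) — not an equilibrium.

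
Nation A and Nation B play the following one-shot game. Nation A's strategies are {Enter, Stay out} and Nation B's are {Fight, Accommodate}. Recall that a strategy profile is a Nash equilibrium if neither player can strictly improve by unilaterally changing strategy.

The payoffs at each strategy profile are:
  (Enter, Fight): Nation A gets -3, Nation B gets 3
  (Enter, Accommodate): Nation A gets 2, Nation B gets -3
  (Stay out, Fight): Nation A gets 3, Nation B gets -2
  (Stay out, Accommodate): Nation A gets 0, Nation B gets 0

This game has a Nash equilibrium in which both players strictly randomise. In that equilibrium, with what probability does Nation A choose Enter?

Let x be the probability that Nation A plays Enter. In a completely mixed equilibrium, Nation B must be indifferent between Fight and Accommodate.
Nation B's expected payoff from Fight is 3x − 2(1−x); from Accommodate it is −3x.
Setting these equal: 5x − 2 = −3x, so x = 1/4.

1/4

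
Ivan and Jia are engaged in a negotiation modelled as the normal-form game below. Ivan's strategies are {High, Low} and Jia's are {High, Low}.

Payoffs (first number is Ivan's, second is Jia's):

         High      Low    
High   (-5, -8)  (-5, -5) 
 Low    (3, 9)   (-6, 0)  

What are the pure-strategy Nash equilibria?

(High, High): Ivan prefers Low (3 > -5); Jia prefers Low (-5 > -8) — not an equilibrium.
(High, Low): Ivan gets -5 ≥ -6 from Low, and Jia gets -5 ≥ -8 from High — Nash equilibrium.
(Low, High): Ivan gets 3 ≥ -5 from High, and Jia gets 9 ≥ 0 from Low — Nash equilibrium.
(Low, Low): Ivan prefers High (-5 > -6); Jia prefers High (9 > 0) — not an equilibrium.

(High, Low) and (Low, High)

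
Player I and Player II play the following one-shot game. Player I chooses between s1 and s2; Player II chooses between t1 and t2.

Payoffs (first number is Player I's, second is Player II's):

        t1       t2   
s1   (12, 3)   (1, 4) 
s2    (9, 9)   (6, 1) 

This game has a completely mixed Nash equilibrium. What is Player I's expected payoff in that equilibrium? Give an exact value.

First find q, the probability Player II plays t1, from Player I's indifference between s1 and s2: 12q + (1−q) = 9q + 6(1−q), giving q = 5/8.
Since Player I is indifferent in equilibrium, Player I's expected payoff equals the payoff from either row against (5/8, 3/8). Using s1: 12(5/8) + (3/8) = 63/8.

63/8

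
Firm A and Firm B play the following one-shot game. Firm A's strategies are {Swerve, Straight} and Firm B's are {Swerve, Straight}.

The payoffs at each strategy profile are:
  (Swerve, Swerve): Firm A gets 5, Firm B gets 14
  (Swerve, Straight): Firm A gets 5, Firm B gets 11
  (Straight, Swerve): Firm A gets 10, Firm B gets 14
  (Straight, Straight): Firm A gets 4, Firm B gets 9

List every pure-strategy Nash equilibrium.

(Straight, Swerve)

(Swerve, Swerve): Firm A prefers Straight (10 > 5) — not an equilibrium.
(Swerve, Straight): Firm B prefers Swerve (14 > 11) — not an equilibrium.
(Straight, Swerve): Firm A gets 10 ≥ 5 from Swerve, and Firm B gets 14 ≥ 9 from Straight — Nash equilibrium.
(Straight, Straight): Firm A prefers Swerve (5 > 4); Firm B prefers Swerve (14 > 9) — not an equilibrium.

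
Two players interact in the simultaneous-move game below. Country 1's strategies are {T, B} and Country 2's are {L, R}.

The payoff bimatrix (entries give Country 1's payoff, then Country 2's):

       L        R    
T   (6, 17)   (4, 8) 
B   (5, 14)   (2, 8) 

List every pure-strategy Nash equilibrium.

(T, L)

(T, L): Country 1 gets 6 ≥ 5 from B, and Country 2 gets 17 ≥ 8 from R — Nash equilibrium.
(T, R): Country 2 prefers L (17 > 8) — not an equilibrium.
(B, L): Country 1 prefers T (6 > 5) — not an equilibrium.
(B, R): Country 1 prefers T (4 > 2); Country 2 prefers L (14 > 8) — not an equilibrium.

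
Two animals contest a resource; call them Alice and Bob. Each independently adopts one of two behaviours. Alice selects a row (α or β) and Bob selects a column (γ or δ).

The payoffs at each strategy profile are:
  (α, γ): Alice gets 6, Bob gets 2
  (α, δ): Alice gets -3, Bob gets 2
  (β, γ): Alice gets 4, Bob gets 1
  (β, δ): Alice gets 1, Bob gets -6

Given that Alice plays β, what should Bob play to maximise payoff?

Against β, Bob earns 1 from γ and -6 from δ.
So γ is the best response.

γ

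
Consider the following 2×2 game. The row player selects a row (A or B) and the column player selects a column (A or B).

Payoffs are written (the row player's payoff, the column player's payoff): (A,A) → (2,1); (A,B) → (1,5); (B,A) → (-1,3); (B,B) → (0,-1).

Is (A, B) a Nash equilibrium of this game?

At (A, B), the row player earns 1; switching to B would give 0, so the row player has no profitable deviation.
The column player earns 5; switching to A would give 1, so the column player has no profitable deviation.
Neither player can gain by a unilateral deviation, so this profile is a Nash equilibrium.

Yes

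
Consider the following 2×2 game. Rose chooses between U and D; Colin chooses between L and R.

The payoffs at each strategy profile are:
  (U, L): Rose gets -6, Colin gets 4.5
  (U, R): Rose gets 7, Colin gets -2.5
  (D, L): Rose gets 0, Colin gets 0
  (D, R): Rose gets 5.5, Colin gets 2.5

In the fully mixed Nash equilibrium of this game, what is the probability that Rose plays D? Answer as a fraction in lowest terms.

14/19

Let p be the probability that Rose plays U. In a completely mixed equilibrium, Colin must be indifferent between L and R.
Colin's expected payoff from L is 4.5p; from R it is −2.5p + 2.5(1−p).
Setting these equal: 4.5p = −5p + 2.5, so p = 5/19.
Therefore Rose plays D with probability 1 − 5/19 = 14/19.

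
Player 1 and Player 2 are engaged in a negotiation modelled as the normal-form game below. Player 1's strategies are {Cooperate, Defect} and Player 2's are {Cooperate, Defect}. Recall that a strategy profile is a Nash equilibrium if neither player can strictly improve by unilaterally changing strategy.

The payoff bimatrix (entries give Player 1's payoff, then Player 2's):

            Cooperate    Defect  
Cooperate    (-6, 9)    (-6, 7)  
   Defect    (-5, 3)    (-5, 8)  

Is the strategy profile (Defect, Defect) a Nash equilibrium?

Yes

At (Defect, Defect), Player 1 earns -5; switching to Cooperate would give -6, so Player 1 has no profitable deviation.
Player 2 earns 8; switching to Cooperate would give 3, so Player 2 has no profitable deviation.
Neither player can gain by a unilateral deviation, so this profile is a Nash equilibrium.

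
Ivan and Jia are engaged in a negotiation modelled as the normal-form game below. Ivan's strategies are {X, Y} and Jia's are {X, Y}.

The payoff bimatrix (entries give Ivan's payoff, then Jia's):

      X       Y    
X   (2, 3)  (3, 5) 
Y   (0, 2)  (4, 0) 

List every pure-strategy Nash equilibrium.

none

(X, X): Jia prefers Y (5 > 3) — not an equilibrium.
(X, Y): Ivan prefers Y (4 > 3) — not an equilibrium.
(Y, X): Ivan prefers X (2 > 0) — not an equilibrium.
(Y, Y): Jia prefers X (2 > 0) — not an equilibrium.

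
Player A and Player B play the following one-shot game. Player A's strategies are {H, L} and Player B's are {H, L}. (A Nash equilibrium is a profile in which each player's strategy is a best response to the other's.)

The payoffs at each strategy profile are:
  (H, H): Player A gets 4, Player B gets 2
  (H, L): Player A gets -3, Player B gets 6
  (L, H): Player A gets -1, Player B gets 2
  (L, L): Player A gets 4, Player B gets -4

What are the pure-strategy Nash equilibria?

none

(H, H): Player B prefers L (6 > 2) — not an equilibrium.
(H, L): Player A prefers L (4 > -3) — not an equilibrium.
(L, H): Player A prefers H (4 > -1) — not an equilibrium.
(L, L): Player B prefers H (2 > -4) — not an equilibrium.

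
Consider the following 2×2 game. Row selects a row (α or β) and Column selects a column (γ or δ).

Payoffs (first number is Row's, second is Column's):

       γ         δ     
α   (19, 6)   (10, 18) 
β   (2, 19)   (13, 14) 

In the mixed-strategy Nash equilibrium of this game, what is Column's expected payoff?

258/17

First find p, the probability Row plays α, from Column's indifference between γ and δ: 6p + 19(1−p) = 18p + 14(1−p), giving p = 5/17.
Since Column is indifferent in equilibrium, Column's expected payoff equals the payoff from either column against (5/17, 12/17). Using γ: 6(5/17) + 19(12/17) = 258/17.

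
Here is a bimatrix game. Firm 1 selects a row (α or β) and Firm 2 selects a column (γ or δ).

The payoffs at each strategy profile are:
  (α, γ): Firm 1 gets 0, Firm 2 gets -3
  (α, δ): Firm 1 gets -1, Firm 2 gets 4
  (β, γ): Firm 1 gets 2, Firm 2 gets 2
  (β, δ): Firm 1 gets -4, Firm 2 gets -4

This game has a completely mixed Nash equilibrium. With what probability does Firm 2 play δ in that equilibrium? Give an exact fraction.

Let c be the probability that Firm 2 plays γ. In a completely mixed equilibrium, Firm 1 must be indifferent between α and β.
Firm 1's expected payoff from α is −(1−c); from β it is 2c − 4(1−c).
Setting these equal: c − 1 = 6c − 4, so c = 3/5.
Therefore Firm 2 plays δ with probability 1 − 3/5 = 2/5.

2/5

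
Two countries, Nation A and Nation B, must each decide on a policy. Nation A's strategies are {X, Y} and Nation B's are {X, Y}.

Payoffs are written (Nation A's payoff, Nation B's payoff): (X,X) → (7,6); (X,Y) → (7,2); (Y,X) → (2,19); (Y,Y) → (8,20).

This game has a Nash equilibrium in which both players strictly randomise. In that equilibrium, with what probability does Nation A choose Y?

Let p be the probability that Nation A plays X. In a completely mixed equilibrium, Nation B must be indifferent between X and Y.
Nation B's expected payoff from X is 6p + 19(1−p); from Y it is 2p + 20(1−p).
Setting these equal: −13p + 19 = −18p + 20, so p = 1/5.
Therefore Nation A plays Y with probability 1 − 1/5 = 4/5.

4/5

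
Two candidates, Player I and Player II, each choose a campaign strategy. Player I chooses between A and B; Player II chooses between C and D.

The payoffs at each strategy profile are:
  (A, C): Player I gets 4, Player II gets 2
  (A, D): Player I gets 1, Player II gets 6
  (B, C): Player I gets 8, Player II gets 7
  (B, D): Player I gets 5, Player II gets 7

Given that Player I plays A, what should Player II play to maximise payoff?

D

Against A, Player II earns 2 from C and 6 from D.
So D is the best response.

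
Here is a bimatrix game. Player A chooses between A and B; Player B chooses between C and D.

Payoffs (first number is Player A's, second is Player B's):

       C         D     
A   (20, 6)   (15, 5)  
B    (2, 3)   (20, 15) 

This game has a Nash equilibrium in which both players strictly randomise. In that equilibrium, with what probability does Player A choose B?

Let x be the probability that Player A plays A. In a completely mixed equilibrium, Player B must be indifferent between C and D.
Player B's expected payoff from C is 6x + 3(1−x); from D it is 5x + 15(1−x).
Setting these equal: 3x + 3 = −10x + 15, so x = 12/13.
Therefore Player A plays B with probability 1 − 12/13 = 1/13.

1/13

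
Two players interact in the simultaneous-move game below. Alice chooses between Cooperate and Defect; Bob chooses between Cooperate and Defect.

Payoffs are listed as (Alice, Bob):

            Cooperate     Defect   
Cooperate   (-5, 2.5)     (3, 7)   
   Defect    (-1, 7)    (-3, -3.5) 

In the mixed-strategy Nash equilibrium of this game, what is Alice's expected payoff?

First find q, the probability Bob plays Cooperate, from Alice's indifference between Cooperate and Defect: −5q + 3(1−q) = −q − 3(1−q), giving q = 3/5.
Since Alice is indifferent in equilibrium, Alice's expected payoff equals the payoff from either row against (3/5, 2/5). Using Cooperate: −5(3/5) + 3(2/5) = -9/5.

-9/5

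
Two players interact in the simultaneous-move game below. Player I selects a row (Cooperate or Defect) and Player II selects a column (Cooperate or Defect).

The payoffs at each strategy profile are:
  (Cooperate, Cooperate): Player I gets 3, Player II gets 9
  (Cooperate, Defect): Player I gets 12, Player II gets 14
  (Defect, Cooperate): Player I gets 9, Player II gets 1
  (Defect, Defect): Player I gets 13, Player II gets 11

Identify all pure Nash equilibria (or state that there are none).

(Defect, Defect)

(Cooperate, Cooperate): Player I prefers Defect (9 > 3); Player II prefers Defect (14 > 9) — not an equilibrium.
(Cooperate, Defect): Player I prefers Defect (13 > 12) — not an equilibrium.
(Defect, Cooperate): Player II prefers Defect (11 > 1) — not an equilibrium.
(Defect, Defect): Player I gets 13 ≥ 12 from Cooperate, and Player II gets 11 ≥ 1 from Cooperate — Nash equilibrium.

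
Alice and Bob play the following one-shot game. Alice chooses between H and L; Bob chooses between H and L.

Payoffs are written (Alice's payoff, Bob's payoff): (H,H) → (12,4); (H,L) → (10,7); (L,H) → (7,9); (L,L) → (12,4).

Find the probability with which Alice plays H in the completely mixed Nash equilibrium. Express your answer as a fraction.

5/8

Let r be the probability that Alice plays H. In a completely mixed equilibrium, Bob must be indifferent between H and L.
Bob's expected payoff from H is 4r + 9(1−r); from L it is 7r + 4(1−r).
Setting these equal: −5r + 9 = 3r + 4, so r = 5/8.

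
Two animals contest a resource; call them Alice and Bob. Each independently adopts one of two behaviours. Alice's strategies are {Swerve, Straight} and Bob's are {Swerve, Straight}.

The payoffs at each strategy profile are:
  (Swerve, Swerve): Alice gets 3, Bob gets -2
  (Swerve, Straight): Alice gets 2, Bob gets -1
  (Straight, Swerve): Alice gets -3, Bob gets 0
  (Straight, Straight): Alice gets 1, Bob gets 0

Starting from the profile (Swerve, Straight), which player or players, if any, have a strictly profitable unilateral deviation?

Neither

Alice at (Swerve, Straight) earns 2; deviating to Straight yields 1 — not better.
Bob earns -1; deviating to Swerve yields -2 — not better.
Neither player can strictly improve; the profile is a Nash equilibrium.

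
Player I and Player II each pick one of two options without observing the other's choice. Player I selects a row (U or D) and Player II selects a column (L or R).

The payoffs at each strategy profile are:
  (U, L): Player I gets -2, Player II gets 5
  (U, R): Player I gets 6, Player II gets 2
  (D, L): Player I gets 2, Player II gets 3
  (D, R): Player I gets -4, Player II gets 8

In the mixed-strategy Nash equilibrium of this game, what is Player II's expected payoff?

First find x, the probability Player I plays U, from Player II's indifference between L and R: 5x + 3(1−x) = 2x + 8(1−x), giving x = 5/8.
Since Player II is indifferent in equilibrium, Player II's expected payoff equals the payoff from either column against (5/8, 3/8). Using L: 5(5/8) + 3(3/8) = 17/4.

17/4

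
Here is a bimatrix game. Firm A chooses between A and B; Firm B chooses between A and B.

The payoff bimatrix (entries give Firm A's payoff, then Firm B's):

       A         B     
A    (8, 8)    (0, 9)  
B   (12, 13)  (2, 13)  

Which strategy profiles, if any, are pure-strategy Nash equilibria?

(A, A): Firm A prefers B (12 > 8); Firm B prefers B (9 > 8) — not an equilibrium.
(A, B): Firm A prefers B (2 > 0) — not an equilibrium.
(B, A): Firm A gets 12 ≥ 8 from A, and Firm B gets 13 ≥ 13 from B — Nash equilibrium.
(B, B): Firm A gets 2 ≥ 0 from A, and Firm B gets 13 ≥ 13 from A — Nash equilibrium.

(B, A) and (B, B)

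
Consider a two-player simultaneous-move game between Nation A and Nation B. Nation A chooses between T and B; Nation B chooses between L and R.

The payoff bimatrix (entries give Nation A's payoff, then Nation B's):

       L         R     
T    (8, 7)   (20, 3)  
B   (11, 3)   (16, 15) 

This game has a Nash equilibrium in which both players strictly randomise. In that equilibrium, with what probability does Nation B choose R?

Let y be the probability that Nation B plays L. In a completely mixed equilibrium, Nation A must be indifferent between T and B.
Nation A's expected payoff from T is 8y + 20(1−y); from B it is 11y + 16(1−y).
Setting these equal: −12y + 20 = −5y + 16, so y = 4/7.
Therefore Nation B plays R with probability 1 − 4/7 = 3/7.

3/7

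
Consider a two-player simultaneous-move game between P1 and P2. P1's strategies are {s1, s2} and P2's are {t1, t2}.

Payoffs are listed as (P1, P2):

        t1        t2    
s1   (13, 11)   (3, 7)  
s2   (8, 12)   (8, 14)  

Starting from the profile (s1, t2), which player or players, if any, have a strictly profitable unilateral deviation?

P1 at (s1, t2) earns 3; deviating to s2 yields 8 — a strict improvement.
P2 earns 7; deviating to t1 yields 11 — a strict improvement.
Both P1 and P2 have strictly profitable deviations.

Both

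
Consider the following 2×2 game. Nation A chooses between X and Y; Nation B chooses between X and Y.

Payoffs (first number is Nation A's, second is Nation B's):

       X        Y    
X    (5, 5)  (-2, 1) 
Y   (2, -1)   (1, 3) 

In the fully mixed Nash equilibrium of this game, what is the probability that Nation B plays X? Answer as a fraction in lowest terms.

1/2

Let y be the probability that Nation B plays X. In a completely mixed equilibrium, Nation A must be indifferent between X and Y.
Nation A's expected payoff from X is 5y − 2(1−y); from Y it is 2y + (1−y).
Setting these equal: 7y − 2 = y + 1, so y = 1/2.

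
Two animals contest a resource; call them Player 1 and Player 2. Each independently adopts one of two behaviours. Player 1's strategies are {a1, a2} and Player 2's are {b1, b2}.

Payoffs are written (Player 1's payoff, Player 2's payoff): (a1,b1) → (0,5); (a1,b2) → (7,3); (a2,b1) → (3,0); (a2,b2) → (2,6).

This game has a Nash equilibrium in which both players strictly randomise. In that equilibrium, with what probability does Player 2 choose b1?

Let y be the probability that Player 2 plays b1. In a completely mixed equilibrium, Player 1 must be indifferent between a1 and a2.
Player 1's expected payoff from a1 is 7(1−y); from a2 it is 3y + 2(1−y).
Setting these equal: −7y + 7 = y + 2, so y = 5/8.

5/8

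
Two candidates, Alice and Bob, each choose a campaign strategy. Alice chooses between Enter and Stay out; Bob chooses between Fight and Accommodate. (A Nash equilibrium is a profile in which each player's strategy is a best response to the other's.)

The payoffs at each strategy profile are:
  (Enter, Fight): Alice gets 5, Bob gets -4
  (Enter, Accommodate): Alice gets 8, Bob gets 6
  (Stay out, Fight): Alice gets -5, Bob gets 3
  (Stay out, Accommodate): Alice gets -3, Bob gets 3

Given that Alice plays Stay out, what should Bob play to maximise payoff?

Against Stay out, Bob earns 3 from Fight and 3 from Accommodate.
So either strategy is a best response.

either — both Fight and Accommodate are best responses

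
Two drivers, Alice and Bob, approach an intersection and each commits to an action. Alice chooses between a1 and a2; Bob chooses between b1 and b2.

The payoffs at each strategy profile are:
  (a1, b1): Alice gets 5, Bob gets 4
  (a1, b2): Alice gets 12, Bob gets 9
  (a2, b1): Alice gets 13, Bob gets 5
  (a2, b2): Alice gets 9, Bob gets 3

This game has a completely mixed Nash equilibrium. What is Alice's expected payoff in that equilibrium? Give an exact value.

111/11

First find q, the probability Bob plays b1, from Alice's indifference between a1 and a2: 5q + 12(1−q) = 13q + 9(1−q), giving q = 3/11.
Since Alice is indifferent in equilibrium, Alice's expected payoff equals the payoff from either row against (3/11, 8/11). Using a1: 5(3/11) + 12(8/11) = 111/11.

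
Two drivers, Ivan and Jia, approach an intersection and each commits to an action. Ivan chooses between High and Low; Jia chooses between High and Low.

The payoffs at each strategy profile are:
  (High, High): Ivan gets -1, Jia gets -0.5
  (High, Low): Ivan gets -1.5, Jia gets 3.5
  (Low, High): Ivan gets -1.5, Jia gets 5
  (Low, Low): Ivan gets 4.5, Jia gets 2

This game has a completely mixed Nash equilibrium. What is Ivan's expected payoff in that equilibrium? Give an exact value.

-27/26

First find y, the probability Jia plays High, from Ivan's indifference between High and Low: −y − 1.5(1−y) = −1.5y + 4.5(1−y), giving y = 12/13.
Since Ivan is indifferent in equilibrium, Ivan's expected payoff equals the payoff from either row against (12/13, 1/13). Using High: −(12/13) − 1.5(1/13) = -27/26.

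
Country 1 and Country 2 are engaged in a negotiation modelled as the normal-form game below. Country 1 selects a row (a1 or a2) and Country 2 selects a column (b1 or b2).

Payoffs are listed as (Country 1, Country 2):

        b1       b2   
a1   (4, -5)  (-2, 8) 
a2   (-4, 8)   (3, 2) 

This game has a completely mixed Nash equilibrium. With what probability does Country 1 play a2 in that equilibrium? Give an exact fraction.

Let p be the probability that Country 1 plays a1. In a completely mixed equilibrium, Country 2 must be indifferent between b1 and b2.
Country 2's expected payoff from b1 is −5p + 8(1−p); from b2 it is 8p + 2(1−p).
Setting these equal: −13p + 8 = 6p + 2, so p = 6/19.
Therefore Country 1 plays a2 with probability 1 − 6/19 = 13/19.

13/19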